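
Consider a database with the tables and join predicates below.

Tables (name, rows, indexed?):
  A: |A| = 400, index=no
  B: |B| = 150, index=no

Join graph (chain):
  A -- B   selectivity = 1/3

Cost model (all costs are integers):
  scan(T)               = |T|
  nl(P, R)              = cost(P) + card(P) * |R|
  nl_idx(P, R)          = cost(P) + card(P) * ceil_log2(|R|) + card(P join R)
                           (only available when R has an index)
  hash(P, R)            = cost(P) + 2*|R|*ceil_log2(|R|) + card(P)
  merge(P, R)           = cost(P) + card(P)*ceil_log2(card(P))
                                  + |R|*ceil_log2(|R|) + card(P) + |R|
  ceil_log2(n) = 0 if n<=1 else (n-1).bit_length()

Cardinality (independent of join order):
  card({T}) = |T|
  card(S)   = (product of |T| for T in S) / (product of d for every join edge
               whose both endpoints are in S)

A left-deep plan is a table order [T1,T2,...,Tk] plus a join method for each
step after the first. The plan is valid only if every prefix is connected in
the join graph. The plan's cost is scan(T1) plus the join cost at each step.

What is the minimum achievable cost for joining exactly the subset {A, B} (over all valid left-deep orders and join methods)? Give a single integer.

Selinger DP over subsets of {A,B}:
  {A}: scan cost=400, card=400
  {B}: scan cost=150, card=150
  {AB}: card=20000; try (B,hash)→3200, (A,merge)→5500, (B,merge)→5750, (A,hash)→7500, (A,nl)→60150, (B,nl)→60400; best=3200 via (B,hash)

3200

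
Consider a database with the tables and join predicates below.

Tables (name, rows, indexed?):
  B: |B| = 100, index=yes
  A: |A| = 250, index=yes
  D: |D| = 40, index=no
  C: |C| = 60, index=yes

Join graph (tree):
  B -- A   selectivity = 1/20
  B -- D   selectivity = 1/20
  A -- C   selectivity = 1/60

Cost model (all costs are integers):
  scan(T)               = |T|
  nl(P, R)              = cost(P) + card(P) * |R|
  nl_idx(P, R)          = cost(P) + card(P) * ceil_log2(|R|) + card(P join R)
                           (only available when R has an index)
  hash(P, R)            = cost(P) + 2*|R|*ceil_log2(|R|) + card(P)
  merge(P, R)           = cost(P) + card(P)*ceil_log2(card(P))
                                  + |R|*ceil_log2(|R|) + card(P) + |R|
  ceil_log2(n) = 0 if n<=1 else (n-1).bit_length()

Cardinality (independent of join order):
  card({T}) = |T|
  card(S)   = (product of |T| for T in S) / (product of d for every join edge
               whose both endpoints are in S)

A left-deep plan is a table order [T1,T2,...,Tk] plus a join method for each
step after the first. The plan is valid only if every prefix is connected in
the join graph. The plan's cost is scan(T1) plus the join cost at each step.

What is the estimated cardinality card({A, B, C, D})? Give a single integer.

Tables in S: A(250), B(100), C(60), D(40)
Edges inside S: B-A(d=20), B-D(d=20), A-C(d=60)
numerator = 250 * 100 * 60 * 40 = 60000000
denominator = 20 * 20 * 60 = 24000
card(S) = 60000000 / 24000 = 2500

2500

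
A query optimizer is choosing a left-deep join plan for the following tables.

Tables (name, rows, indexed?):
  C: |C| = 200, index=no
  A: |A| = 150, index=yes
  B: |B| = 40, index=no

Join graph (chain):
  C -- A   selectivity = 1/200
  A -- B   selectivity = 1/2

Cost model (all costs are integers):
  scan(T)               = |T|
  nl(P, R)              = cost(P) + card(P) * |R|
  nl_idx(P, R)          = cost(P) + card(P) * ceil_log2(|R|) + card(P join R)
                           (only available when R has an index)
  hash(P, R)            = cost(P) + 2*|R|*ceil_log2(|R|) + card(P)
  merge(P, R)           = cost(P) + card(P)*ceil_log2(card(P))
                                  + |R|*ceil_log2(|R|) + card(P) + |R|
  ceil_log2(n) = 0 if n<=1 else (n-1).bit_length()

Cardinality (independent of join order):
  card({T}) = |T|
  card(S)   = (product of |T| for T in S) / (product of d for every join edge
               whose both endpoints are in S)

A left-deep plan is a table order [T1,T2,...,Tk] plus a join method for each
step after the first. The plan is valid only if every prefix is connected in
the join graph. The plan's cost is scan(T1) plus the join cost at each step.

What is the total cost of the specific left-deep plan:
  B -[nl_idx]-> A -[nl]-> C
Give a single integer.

step 1: scan B: cost=40, card=40
step 2: join A via nl_idx
    card(P join A) = 40*150/(2) = 3000
    cost = 40 + 40*8 + 3000 = 3360
step 3: join C via nl
    card(P join C) = 3000*200/(200) = 3000
    cost = 3360 + 3000*200 = 603360

603360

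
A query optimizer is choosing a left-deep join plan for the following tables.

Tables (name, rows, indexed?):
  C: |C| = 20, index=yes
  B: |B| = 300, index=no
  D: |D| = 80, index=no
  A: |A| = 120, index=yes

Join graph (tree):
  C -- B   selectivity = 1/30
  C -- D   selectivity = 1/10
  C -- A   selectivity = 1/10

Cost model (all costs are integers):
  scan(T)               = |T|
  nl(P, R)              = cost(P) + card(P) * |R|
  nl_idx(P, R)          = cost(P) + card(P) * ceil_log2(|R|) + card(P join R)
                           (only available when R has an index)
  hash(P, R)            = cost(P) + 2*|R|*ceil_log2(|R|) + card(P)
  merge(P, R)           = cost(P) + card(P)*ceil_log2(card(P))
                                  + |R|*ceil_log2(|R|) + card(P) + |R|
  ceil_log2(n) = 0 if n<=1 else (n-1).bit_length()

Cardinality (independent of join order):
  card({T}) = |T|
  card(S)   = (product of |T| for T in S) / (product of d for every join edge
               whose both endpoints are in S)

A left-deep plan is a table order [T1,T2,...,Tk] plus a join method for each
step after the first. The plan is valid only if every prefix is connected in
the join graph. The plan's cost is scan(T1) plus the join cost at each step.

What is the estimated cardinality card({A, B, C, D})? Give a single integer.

Tables in S: A(120), B(300), C(20), D(80)
Edges inside S: C-B(d=30), C-D(d=10), C-A(d=10)
numerator = 120 * 300 * 20 * 80 = 57600000
denominator = 30 * 10 * 10 = 3000
card(S) = 57600000 / 3000 = 19200

19200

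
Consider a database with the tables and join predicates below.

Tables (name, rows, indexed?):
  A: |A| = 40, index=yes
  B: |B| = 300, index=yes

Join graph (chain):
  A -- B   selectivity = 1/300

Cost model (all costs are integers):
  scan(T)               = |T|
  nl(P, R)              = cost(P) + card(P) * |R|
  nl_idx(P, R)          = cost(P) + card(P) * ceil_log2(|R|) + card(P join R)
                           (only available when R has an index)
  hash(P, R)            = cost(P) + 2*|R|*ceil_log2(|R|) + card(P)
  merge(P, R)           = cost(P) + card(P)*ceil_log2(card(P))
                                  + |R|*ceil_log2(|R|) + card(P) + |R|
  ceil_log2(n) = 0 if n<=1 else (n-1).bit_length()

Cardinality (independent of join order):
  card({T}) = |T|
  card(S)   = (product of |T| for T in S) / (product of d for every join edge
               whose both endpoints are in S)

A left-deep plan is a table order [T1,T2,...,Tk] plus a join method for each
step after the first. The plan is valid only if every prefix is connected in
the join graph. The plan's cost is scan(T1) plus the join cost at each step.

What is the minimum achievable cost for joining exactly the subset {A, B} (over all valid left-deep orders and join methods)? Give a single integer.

440

Selinger DP over subsets of {A,B}:
  {A}: scan cost=40, card=40
  {B}: scan cost=300, card=300
  {AB}: card=40; try (B,nl_idx)→440, (A,hash)→1080, (A,nl_idx)→2140, (B,merge)→3320, (A,merge)→3580, (B,hash)→5480 …(+2); best=440 via (B,nl_idx)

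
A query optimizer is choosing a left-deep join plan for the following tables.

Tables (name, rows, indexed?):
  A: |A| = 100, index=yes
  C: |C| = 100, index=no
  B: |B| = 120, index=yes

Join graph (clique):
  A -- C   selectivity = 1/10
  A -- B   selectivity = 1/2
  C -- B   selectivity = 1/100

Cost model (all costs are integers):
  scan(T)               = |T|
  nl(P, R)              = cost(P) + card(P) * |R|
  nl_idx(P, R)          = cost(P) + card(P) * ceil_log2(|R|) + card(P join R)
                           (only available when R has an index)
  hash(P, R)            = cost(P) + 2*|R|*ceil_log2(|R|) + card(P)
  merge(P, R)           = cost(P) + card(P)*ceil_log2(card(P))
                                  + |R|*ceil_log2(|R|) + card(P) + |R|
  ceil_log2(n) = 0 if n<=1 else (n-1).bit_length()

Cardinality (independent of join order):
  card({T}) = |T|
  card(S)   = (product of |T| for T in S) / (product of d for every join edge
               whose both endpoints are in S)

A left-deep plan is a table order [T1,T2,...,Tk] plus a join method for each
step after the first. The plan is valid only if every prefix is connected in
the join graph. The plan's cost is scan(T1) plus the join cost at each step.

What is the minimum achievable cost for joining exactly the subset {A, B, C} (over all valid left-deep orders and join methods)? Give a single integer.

Selinger DP over subsets of {A,B,C}:
  {A}: scan cost=100, card=100
  {C}: scan cost=100, card=100
  {B}: scan cost=120, card=120
  {AC}: card=1000; try (C,hash)→1600, (A,hash)→1600, (C,merge)→1700, (A,merge)→1700, (A,nl_idx)→1800, (C,nl)→10100 …(+1); best=1600 via (C,hash)
  {AB}: card=6000; try (A,hash)→1640, (B,merge)→1860, (B,hash)→1880, (A,merge)→1880, (B,nl_idx)→6800, (A,nl_idx)→6960 …(+2); best=1640 via (A,hash)
  {BC}: card=120; try (B,nl_idx)→920, (C,hash)→1640, (B,merge)→1860, (C,merge)→1880, (B,hash)→1880, (B,nl)→12100 …(+1); best=920 via (B,nl_idx)
  {ABC}: card=600; try (A,nl_idx)→2360, (A,hash)→2440, (A,merge)→2680, (B,hash)→4280, (C,hash)→9040, (B,nl_idx)→9200 …(+5); best=2360 via (A,nl_idx)

2360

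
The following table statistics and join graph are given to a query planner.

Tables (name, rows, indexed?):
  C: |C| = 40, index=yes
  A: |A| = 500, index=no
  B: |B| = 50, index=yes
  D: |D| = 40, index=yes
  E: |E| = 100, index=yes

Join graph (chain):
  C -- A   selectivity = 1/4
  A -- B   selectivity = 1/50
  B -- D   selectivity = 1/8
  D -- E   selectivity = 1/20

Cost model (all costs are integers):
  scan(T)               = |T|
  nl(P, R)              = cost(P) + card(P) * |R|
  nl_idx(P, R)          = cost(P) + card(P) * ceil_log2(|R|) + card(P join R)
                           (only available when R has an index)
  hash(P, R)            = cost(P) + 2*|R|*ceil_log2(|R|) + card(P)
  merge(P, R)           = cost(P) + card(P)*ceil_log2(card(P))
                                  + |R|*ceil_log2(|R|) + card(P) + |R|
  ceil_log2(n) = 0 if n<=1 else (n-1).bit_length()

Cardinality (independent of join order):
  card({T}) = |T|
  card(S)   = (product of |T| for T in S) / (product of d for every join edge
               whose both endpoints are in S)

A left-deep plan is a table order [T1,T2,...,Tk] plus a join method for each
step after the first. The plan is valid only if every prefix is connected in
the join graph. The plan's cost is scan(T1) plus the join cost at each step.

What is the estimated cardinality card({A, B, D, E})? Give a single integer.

Tables in S: A(500), B(50), D(40), E(100)
Edges inside S: A-B(d=50), B-D(d=8), D-E(d=20)
numerator = 500 * 50 * 40 * 100 = 100000000
denominator = 50 * 8 * 20 = 8000
card(S) = 100000000 / 8000 = 12500

12500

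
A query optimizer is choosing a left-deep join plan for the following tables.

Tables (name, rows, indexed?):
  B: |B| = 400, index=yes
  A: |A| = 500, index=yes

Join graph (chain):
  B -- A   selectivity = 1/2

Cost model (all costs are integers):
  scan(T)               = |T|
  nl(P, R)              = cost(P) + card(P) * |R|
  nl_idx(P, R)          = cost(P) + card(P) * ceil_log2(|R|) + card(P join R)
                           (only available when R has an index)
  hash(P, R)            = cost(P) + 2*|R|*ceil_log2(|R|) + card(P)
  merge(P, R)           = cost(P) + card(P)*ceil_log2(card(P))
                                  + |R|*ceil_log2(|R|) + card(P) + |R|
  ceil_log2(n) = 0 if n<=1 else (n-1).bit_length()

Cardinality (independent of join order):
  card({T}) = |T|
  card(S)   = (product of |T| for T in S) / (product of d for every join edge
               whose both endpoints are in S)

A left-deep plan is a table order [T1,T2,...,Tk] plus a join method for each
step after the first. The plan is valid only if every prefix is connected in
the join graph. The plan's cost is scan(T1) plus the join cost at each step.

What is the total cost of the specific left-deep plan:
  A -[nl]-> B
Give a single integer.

200500

step 1: scan A: cost=500, card=500
step 2: join B via nl
    card(P join B) = 500*400/(2) = 100000
    cost = 500 + 500*400 = 200500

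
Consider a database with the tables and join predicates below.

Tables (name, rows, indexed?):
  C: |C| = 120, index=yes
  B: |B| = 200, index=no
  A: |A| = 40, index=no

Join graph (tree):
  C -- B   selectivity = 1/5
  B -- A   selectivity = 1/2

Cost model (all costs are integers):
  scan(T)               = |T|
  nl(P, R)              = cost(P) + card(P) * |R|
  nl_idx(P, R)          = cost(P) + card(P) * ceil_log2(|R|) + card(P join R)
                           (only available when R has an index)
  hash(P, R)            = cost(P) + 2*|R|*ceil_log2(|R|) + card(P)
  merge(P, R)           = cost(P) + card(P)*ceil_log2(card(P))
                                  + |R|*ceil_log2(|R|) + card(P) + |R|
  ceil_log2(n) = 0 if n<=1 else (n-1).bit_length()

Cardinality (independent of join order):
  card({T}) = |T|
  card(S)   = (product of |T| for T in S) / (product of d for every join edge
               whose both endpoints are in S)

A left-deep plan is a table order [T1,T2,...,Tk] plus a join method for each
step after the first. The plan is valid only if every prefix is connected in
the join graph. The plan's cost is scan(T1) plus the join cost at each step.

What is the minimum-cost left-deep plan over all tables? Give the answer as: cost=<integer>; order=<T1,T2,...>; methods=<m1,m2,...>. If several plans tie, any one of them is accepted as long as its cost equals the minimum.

cost=6560; order=B,A,C; methods=hash,hash

Selinger DP (subsets sized 1..n):
  {C}: scan cost=120, card=120
  {B}: scan cost=200, card=200
  {A}: scan cost=40, card=40
  {BC}: card=4800; try (C,hash)→2080, (B,merge)→2880, (C,merge)→2960, (B,hash)→3440, (C,nl_idx)→6400, (B,nl)→24120 …(+1); best=2080 via (C,hash)
  {AB}: card=4000; try (A,hash)→880, (B,merge)→2120, (A,merge)→2280, (B,hash)→3280, (B,nl)→8040, (A,nl)→8200; best=880 via (A,hash)
  {ABC}: card=96000; try (C,hash)→6560, (A,hash)→7360, (C,merge)→53840, (A,merge)→69560, (C,nl_idx)→124880, (A,nl)→194080 …(+1); best=6560 via (C,hash)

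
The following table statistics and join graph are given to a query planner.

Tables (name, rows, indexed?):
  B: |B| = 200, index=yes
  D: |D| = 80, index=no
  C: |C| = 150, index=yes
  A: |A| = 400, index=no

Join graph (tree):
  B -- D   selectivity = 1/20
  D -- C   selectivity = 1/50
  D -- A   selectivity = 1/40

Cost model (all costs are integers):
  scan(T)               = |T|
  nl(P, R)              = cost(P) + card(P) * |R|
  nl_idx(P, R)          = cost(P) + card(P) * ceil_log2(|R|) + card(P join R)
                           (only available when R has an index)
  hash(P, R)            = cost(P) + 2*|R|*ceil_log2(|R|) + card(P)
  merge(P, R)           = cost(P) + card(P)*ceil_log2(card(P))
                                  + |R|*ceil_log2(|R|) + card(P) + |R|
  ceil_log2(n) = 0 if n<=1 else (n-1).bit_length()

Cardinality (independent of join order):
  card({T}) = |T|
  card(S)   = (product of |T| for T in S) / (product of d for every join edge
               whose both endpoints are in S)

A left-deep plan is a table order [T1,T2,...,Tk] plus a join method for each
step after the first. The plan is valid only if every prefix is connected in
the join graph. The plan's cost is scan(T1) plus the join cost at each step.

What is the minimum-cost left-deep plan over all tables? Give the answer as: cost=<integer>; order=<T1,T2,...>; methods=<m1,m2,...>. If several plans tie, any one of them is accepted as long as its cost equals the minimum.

Selinger DP (subsets sized 1..n):
  {B}: scan cost=200, card=200
  {D}: scan cost=80, card=80
  {C}: scan cost=150, card=150
  {A}: scan cost=400, card=400
  {BD}: card=800; try (D,hash)→1520, (B,nl_idx)→1520, (B,merge)→2520, (D,merge)→2640, (B,hash)→3360, (B,nl)→16080 …(+1); best=1520 via (D,hash)
  {CD}: card=240; try (C,nl_idx)→960, (D,hash)→1420, (C,merge)→2070, (D,merge)→2140, (C,hash)→2560, (C,nl)→12080 …(+1); best=960 via (C,nl_idx)
  {AD}: card=800; try (D,hash)→1920, (A,merge)→4720, (D,merge)→5040, (A,hash)→7360, (A,nl)→32080, (D,nl)→32400; best=1920 via (D,hash)
  {BCD}: card=2400; try (B,hash)→4400, (C,hash)→4720, (B,merge)→4920, (B,nl_idx)→5280, (C,nl_idx)→10320, (C,merge)→11670 …(+2); best=4400 via (B,hash)
  {ABD}: card=8000; try (B,hash)→5920, (A,hash)→9520, (B,merge)→12520, (A,merge)→14320, (B,nl_idx)→16320, (B,nl)→161920 …(+1); best=5920 via (B,hash)
  {ACD}: card=2400; try (C,hash)→5120, (A,merge)→7120, (A,hash)→8400, (C,nl_idx)→10720, (C,merge)→12070, (A,nl)→96960 …(+1); best=5120 via (C,hash)
  {ABCD}: card=24000; try (B,hash)→10720, (A,hash)→14000, (C,hash)→16320, (B,merge)→38120, (A,merge)→39600, (B,nl_idx)→48320 …(+5); best=10720 via (B,hash)

cost=10720; order=A,D,C,B; methods=hash,hash,hash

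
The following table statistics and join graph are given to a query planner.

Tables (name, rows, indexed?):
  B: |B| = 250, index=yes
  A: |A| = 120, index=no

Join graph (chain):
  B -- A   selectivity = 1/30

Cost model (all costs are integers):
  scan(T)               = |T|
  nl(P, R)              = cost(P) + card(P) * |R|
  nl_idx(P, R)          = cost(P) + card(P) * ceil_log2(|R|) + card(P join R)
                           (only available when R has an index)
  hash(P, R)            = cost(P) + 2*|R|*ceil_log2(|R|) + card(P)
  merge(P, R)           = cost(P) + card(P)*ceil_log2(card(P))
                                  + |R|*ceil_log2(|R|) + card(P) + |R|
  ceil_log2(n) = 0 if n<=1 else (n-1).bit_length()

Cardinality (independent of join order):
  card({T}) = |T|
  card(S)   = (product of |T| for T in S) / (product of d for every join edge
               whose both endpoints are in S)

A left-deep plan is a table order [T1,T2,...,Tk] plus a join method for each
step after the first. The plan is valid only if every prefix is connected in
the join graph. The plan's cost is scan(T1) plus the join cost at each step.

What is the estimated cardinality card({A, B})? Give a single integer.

1000

Tables in S: A(120), B(250)
Edges inside S: B-A(d=30)
numerator = 120 * 250 = 30000
denominator = 30 = 30
card(S) = 30000 / 30 = 1000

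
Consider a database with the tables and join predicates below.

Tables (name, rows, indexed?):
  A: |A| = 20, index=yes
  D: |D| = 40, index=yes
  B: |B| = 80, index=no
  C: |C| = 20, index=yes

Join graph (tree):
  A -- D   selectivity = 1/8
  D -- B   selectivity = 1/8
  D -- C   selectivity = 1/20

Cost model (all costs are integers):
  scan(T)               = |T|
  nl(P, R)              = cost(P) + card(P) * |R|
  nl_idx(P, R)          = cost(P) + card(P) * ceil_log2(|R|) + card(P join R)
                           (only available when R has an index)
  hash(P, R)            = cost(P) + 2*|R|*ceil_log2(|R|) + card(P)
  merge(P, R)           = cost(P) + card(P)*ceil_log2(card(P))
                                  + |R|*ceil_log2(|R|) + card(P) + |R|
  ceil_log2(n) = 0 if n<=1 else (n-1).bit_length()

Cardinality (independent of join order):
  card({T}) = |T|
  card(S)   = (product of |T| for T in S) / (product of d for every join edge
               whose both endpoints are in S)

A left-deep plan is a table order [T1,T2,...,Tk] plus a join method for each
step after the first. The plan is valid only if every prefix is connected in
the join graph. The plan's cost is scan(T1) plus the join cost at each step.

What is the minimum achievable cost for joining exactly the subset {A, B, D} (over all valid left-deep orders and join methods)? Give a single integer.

1240

Selinger DP over subsets of {A,B,D}:
  {A}: scan cost=20, card=20
  {D}: scan cost=40, card=40
  {B}: scan cost=80, card=80
  {AD}: card=100; try (D,nl_idx)→240, (A,hash)→280, (A,nl_idx)→340, (D,merge)→420, (A,merge)→440, (D,hash)→520 …(+2); best=240 via (D,nl_idx)
  {BD}: card=400; try (D,hash)→640, (D,nl_idx)→960, (B,merge)→960, (D,merge)→1000, (B,hash)→1200, (B,nl)→3240 …(+1); best=640 via (D,hash)
  {ABD}: card=1000; try (A,hash)→1240, (B,hash)→1460, (B,merge)→1680, (A,nl_idx)→3640, (A,merge)→4760, (B,nl)→8240 …(+1); best=1240 via (A,hash)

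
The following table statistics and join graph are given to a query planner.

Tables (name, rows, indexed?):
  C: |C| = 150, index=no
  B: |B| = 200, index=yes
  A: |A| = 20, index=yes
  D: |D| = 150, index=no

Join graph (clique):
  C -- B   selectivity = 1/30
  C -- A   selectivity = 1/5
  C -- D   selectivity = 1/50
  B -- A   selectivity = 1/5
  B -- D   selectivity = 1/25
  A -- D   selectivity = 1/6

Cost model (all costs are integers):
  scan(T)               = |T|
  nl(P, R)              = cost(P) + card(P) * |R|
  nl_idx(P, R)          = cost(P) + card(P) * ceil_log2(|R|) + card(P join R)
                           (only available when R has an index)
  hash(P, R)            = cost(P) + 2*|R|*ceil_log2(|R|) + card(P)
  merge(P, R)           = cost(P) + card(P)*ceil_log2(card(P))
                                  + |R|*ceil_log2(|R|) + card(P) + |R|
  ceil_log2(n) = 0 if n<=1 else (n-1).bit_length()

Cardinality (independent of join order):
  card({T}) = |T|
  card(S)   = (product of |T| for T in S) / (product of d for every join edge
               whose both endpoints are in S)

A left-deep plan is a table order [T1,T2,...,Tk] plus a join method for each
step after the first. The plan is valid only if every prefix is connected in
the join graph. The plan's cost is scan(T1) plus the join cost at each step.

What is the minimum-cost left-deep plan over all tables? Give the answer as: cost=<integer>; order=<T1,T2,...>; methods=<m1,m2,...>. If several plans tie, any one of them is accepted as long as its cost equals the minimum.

Selinger DP (subsets sized 1..n):
  {C}: scan cost=150, card=150
  {B}: scan cost=200, card=200
  {A}: scan cost=20, card=20
  {D}: scan cost=150, card=150
  {BC}: card=1000; try (B,nl_idx)→2350, (C,hash)→2800, (B,merge)→3300, (C,merge)→3350, (B,hash)→3500, (B,nl)→30150 …(+1); best=2350 via (B,nl_idx)
  {AC}: card=600; try (A,hash)→500, (C,merge)→1490, (A,nl_idx)→1500, (A,merge)→1620, (C,hash)→2440, (C,nl)→3020 …(+1); best=500 via (A,hash)
  {CD}: card=450; try (D,hash)→2700, (C,hash)→2700, (D,merge)→2850, (C,merge)→2850, (D,nl)→22650, (C,nl)→22650; best=2700 via (D,hash)
  {AB}: card=800; try (A,hash)→600, (B,nl_idx)→980, (B,merge)→1940, (A,nl_idx)→2000, (A,merge)→2120, (B,hash)→3240 …(+2); best=600 via (A,hash)
  {BD}: card=1200; try (B,nl_idx)→2550, (D,hash)→2800, (B,merge)→3300, (D,merge)→3350, (B,hash)→3500, (B,nl)→30150 …(+1); best=2550 via (B,nl_idx)
  {AD}: card=500; try (A,hash)→500, (A,nl_idx)→1400, (D,merge)→1490, (A,merge)→1620, (D,hash)→2440, (D,nl)→3020 …(+1); best=500 via (A,hash)
  {ABC}: card=800; try (A,hash)→3550, (C,hash)→3800, (B,hash)→4300, (B,nl_idx)→6100, (A,nl_idx)→8150, (B,merge)→8900 …(+5); best=3550 via (A,hash)
  {BCD}: card=120; try (D,hash)→5750, (C,hash)→6150, (B,hash)→6350, (B,nl_idx)→6420, (B,merge)→9000, (D,merge)→14700 …(+4); best=5750 via (D,hash)
  {ACD}: card=300; try (A,hash)→3350, (C,hash)→3400, (D,hash)→3500, (A,nl_idx)→5250, (C,merge)→6850, (A,merge)→7320 …(+4); best=3350 via (A,hash)
  {ABD}: card=800; try (D,hash)→3800, (A,hash)→3950, (B,hash)→4200, (B,nl_idx)→5300, (B,merge)→7300, (A,nl_idx)→9350 …(+5); best=3800 via (D,hash)
  {ABCD}: card=16; try (B,nl_idx)→5766, (A,hash)→6070, (A,nl_idx)→6366, (D,hash)→6750, (A,merge)→6830, (B,hash)→6850 …(+8); best=5766 via (B,nl_idx)

cost=5766; order=C,D,A,B; methods=hash,hash,nl_idx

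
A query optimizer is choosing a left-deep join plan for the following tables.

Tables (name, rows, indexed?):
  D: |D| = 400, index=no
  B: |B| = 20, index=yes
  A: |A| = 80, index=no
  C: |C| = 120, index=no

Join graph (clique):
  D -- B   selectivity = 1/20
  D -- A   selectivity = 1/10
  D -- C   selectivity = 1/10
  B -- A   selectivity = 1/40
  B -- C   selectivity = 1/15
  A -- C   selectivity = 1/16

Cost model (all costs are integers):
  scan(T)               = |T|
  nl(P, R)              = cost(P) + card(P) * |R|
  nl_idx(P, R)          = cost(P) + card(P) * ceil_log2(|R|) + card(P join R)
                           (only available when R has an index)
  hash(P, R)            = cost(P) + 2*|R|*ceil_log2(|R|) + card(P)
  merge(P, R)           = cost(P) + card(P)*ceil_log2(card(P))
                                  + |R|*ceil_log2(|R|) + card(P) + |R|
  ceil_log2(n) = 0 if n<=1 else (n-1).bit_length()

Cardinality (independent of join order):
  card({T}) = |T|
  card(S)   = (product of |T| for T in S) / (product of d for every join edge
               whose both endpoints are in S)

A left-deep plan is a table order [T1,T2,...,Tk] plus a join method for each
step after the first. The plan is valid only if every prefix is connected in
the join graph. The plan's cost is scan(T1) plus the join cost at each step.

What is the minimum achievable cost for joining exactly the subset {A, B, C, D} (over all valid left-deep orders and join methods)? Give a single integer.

Selinger DP over subsets of {A,B,C,D}:
  {D}: scan cost=400, card=400
  {B}: scan cost=20, card=20
  {A}: scan cost=80, card=80
  {C}: scan cost=120, card=120
  {BD}: card=400; try (B,hash)→1000, (B,nl_idx)→2800, (D,merge)→4140, (B,merge)→4520, (D,hash)→7240, (D,nl)→8020 …(+1); best=1000 via (B,hash)
  {AD}: card=3200; try (A,hash)→1920, (D,merge)→4720, (A,merge)→5040, (D,hash)→7360, (D,nl)→32080, (A,nl)→32400; best=1920 via (A,hash)
  {CD}: card=4800; try (C,hash)→2480, (D,merge)→5080, (C,merge)→5360, (D,hash)→7440, (D,nl)→48120, (C,nl)→48400; best=2480 via (C,hash)
  {AB}: card=40; try (B,hash)→360, (B,nl_idx)→520, (A,merge)→780, (B,merge)→840, (A,hash)→1160, (A,nl)→1620 …(+1); best=360 via (B,hash)
  {BC}: card=160; try (B,hash)→440, (B,nl_idx)→880, (C,merge)→1100, (B,merge)→1200, (C,hash)→1720, (C,nl)→2420 …(+1); best=440 via (B,hash)
  {AC}: card=600; try (A,hash)→1360, (C,merge)→1680, (A,merge)→1720, (C,hash)→1840, (C,nl)→9680, (A,nl)→9720; best=1360 via (A,hash)
  {ABD}: card=80; try (A,hash)→2520, (D,merge)→4640, (B,hash)→5320, (A,merge)→5640, (D,hash)→7600, (D,nl)→16360 …(+4); best=2520 via (A,hash)
  {BCD}: card=320; try (C,hash)→3080, (D,merge)→5880, (C,merge)→5960, (B,hash)→7480, (D,hash)→7800, (B,nl_idx)→26800 …(+4); best=3080 via (C,hash)
  {ACD}: card=2400; try (C,hash)→6800, (A,hash)→8400, (D,hash)→9160, (D,merge)→11960, (C,merge)→44480, (A,merge)→70320 …(+3); best=6800 via (C,hash)
  {ABC}: card=20; try (C,merge)→1600, (A,hash)→1720, (C,hash)→2080, (B,hash)→2160, (A,merge)→2520, (B,nl_idx)→4380 …(+4); best=1600 via (C,merge)
  {ABCD}: card=4; try (C,merge)→4120, (C,hash)→4280, (A,hash)→4520, (D,merge)→5720, (A,merge)→6920, (D,hash)→8820 …(+7); best=4120 via (C,merge)

4120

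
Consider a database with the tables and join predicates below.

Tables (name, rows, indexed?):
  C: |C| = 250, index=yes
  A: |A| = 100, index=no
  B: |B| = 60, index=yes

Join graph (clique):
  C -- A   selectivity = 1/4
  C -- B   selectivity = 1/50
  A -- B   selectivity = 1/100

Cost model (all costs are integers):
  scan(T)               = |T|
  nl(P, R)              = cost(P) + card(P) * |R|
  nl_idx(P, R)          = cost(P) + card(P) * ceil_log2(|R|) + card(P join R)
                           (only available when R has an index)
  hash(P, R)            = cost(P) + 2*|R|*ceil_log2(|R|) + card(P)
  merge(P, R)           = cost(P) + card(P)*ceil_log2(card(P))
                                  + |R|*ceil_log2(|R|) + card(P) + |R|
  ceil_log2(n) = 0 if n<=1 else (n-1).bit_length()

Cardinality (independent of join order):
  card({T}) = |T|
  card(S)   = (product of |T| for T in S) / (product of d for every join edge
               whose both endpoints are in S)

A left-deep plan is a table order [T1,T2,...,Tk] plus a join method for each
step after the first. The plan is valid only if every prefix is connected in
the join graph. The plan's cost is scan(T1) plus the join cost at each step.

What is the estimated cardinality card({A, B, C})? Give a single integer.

75

Tables in S: A(100), B(60), C(250)
Edges inside S: C-A(d=4), C-B(d=50), A-B(d=100)
numerator = 100 * 60 * 250 = 1500000
denominator = 4 * 50 * 100 = 20000
card(S) = 1500000 / 20000 = 75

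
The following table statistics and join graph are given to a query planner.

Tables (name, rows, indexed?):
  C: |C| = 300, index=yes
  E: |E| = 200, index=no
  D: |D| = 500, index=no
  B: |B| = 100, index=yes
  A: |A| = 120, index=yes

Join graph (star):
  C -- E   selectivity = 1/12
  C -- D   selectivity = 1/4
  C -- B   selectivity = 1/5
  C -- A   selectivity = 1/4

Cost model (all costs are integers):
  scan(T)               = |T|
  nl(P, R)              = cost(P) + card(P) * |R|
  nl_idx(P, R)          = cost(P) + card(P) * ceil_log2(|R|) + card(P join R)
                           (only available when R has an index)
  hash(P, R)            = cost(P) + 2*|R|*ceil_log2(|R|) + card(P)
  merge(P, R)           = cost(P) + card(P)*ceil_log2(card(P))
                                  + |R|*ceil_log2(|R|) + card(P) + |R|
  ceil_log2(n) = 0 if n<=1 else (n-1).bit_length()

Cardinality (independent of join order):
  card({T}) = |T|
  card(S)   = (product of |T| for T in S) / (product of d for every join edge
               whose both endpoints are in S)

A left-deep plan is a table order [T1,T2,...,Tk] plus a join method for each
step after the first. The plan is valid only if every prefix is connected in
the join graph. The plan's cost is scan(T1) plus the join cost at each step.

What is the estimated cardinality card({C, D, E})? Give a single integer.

625000

Tables in S: C(300), D(500), E(200)
Edges inside S: C-E(d=12), C-D(d=4)
numerator = 300 * 500 * 200 = 30000000
denominator = 12 * 4 = 48
card(S) = 30000000 / 48 = 625000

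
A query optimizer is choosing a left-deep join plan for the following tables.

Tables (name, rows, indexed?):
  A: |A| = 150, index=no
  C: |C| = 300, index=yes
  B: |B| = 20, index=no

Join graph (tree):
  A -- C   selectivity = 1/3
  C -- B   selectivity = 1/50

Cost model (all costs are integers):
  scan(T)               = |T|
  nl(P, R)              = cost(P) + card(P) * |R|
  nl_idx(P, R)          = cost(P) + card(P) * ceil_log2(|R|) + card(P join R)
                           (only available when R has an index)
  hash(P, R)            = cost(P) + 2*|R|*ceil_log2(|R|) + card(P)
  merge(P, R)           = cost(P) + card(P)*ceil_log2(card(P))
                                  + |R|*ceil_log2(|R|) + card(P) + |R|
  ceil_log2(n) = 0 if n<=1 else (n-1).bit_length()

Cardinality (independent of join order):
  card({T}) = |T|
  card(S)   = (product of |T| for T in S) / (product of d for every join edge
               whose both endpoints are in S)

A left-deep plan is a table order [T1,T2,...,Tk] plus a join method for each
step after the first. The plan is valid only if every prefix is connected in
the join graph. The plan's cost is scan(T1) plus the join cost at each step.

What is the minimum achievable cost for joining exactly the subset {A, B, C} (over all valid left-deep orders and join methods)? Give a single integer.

Selinger DP over subsets of {A,B,C}:
  {A}: scan cost=150, card=150
  {C}: scan cost=300, card=300
  {B}: scan cost=20, card=20
  {AC}: card=15000; try (A,hash)→3000, (C,merge)→4500, (A,merge)→4650, (C,hash)→5700, (C,nl_idx)→16500, (C,nl)→45150 …(+1); best=3000 via (A,hash)
  {BC}: card=120; try (C,nl_idx)→320, (B,hash)→800, (C,merge)→3140, (B,merge)→3420, (C,hash)→5440, (C,nl)→6020 …(+1); best=320 via (C,nl_idx)
  {ABC}: card=6000; try (A,merge)→2630, (A,hash)→2840, (B,hash)→18200, (A,nl)→18320, (B,merge)→228120, (B,nl)→303000; best=2630 via (A,merge)

2630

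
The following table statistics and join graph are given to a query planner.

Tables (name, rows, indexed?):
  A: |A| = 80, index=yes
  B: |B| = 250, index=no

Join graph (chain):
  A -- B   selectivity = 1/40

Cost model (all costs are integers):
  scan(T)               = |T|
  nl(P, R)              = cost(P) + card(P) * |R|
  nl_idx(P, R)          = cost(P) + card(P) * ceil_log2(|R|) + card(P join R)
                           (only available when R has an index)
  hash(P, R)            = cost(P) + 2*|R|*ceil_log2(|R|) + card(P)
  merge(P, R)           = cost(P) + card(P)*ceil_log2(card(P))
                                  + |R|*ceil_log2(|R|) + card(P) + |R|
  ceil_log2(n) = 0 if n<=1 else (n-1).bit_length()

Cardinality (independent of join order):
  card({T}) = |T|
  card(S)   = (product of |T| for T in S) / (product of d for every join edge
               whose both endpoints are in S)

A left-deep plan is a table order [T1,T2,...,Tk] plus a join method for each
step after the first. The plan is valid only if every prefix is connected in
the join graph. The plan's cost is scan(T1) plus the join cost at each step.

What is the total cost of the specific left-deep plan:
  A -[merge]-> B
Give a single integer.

2970

step 1: scan A: cost=80, card=80
step 2: join B via merge
    card(P join B) = 80*250/(40) = 500
    cost = 80 + 80*7 + 250*8 + 80 + 250 = 2970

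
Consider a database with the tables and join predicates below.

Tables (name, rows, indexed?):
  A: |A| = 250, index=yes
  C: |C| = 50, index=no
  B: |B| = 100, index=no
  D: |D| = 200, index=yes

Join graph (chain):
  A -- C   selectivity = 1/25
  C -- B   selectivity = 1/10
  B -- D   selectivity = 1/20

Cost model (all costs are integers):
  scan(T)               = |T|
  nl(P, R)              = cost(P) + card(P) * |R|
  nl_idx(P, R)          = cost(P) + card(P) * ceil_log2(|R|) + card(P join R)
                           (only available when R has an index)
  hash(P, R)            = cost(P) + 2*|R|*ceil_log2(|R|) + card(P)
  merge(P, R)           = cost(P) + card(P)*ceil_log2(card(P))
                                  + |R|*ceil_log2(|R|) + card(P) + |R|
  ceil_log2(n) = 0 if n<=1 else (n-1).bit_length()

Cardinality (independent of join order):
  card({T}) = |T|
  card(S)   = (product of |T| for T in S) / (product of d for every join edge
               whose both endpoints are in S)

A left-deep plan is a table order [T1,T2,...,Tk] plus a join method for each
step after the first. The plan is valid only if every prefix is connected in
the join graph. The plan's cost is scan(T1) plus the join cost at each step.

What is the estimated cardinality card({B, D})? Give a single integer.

Tables in S: B(100), D(200)
Edges inside S: B-D(d=20)
numerator = 100 * 200 = 20000
denominator = 20 = 20
card(S) = 20000 / 20 = 1000

1000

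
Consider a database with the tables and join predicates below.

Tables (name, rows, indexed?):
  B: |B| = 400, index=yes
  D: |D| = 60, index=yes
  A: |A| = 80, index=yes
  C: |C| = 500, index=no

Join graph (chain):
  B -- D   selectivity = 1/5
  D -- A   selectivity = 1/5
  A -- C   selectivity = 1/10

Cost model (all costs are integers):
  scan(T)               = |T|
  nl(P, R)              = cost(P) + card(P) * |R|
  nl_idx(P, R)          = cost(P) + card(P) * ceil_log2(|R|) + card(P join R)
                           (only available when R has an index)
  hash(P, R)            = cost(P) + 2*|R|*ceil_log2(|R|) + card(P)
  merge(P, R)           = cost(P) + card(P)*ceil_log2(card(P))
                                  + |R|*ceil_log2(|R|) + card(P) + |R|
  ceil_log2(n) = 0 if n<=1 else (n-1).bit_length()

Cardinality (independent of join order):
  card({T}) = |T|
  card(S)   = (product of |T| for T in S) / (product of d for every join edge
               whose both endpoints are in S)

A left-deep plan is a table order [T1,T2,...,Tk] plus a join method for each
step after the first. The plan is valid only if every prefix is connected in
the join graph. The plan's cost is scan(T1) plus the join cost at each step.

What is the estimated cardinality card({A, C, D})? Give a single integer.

Tables in S: A(80), C(500), D(60)
Edges inside S: D-A(d=5), A-C(d=10)
numerator = 80 * 500 * 60 = 2400000
denominator = 5 * 10 = 50
card(S) = 2400000 / 50 = 48000

48000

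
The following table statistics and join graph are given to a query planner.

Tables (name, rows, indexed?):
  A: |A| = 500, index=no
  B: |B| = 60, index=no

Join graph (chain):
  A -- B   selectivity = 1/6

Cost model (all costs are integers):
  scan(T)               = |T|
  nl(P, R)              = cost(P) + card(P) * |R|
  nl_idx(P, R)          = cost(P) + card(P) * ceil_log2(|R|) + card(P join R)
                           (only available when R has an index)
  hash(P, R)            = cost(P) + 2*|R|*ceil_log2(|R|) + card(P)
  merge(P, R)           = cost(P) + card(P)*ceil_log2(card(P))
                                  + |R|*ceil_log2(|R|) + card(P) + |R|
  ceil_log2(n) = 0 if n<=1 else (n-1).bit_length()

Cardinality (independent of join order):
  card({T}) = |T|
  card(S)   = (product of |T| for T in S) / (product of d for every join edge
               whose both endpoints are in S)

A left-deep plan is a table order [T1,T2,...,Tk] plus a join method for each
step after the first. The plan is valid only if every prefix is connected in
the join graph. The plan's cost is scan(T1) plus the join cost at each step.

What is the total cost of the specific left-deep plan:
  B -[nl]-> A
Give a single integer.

step 1: scan B: cost=60, card=60
step 2: join A via nl
    card(P join A) = 60*500/(6) = 5000
    cost = 60 + 60*500 = 30060

30060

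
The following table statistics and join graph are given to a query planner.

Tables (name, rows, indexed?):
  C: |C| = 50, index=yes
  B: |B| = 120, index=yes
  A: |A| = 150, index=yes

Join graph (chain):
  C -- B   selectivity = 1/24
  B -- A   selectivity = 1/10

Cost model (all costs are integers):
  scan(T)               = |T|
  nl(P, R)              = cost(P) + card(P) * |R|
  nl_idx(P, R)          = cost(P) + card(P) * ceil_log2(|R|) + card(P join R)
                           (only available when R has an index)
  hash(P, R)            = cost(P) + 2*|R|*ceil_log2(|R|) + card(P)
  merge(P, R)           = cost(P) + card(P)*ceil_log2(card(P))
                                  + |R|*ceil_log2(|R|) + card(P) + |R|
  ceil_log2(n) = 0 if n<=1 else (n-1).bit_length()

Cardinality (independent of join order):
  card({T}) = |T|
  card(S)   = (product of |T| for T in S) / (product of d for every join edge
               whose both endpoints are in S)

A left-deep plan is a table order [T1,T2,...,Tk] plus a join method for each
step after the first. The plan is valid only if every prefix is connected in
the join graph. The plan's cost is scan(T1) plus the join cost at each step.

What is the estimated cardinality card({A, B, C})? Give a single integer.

Tables in S: A(150), B(120), C(50)
Edges inside S: C-B(d=24), B-A(d=10)
numerator = 150 * 120 * 50 = 900000
denominator = 24 * 10 = 240
card(S) = 900000 / 240 = 3750

3750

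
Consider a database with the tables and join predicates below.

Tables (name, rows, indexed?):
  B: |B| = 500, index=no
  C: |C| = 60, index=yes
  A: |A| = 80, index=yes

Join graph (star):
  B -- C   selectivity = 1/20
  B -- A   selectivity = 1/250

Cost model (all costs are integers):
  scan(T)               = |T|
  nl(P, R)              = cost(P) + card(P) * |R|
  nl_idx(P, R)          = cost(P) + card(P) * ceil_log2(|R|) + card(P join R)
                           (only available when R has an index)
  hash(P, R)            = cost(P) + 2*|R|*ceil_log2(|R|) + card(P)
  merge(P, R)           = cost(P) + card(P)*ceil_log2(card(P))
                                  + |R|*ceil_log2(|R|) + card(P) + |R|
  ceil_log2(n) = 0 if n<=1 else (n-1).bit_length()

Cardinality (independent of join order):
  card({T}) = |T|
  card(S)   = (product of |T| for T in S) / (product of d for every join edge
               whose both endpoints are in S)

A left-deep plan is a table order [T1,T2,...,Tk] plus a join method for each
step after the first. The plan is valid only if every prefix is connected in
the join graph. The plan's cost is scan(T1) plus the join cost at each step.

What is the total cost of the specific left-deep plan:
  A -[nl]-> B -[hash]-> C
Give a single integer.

step 1: scan A: cost=80, card=80
step 2: join B via nl
    card(P join B) = 80*500/(250) = 160
    cost = 80 + 80*500 = 40080
step 3: join C via hash
    card(P join C) = 160*60/(20) = 480
    cost = 40080 + 2*60*6 + 160 = 40960

40960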